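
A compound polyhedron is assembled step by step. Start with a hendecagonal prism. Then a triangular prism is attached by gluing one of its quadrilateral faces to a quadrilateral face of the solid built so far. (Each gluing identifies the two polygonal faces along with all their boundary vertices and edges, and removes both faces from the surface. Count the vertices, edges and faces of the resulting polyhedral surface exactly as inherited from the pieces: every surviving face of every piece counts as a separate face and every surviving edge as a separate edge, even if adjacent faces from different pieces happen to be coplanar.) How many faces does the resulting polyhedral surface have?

16

A hendecagonal prism: V=22, E=33, F=13.
Attach a triangular prism (V=6, E=9, F=5) along a 4-gon: merge 4 vertices and 4 edges, delete both glued faces → V=24, E=38, F=16.
Check: V − E + F = 24 − 38 + 16 = 2.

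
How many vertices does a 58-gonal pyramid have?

59

A pyramid on an n-gon base has one n-gon and n triangles: V = 58 + 1 = 59, E = 2·58 = 116, F = 58 + 1 = 59.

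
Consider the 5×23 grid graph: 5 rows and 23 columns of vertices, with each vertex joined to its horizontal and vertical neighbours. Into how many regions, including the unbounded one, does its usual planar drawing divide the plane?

The grid has V = 5·23 = 115 vertices and E = 5·22 + 23·4 = 202 edges.
F = 2 − V + E = 2 − 115 + 202 = 89.

89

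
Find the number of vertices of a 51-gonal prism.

102

A prism on an n-gon has two n-gon bases and n rectangular sides: V = 2·51 = 102, E = 3·51 = 153, F = 51 + 2 = 53.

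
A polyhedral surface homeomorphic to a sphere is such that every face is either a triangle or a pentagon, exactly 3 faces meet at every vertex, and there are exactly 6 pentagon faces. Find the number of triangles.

2

Let x be the number of triangles; then F = 6 + x.
Edge–face incidences: 2E = 5·6 + 3·x = 30 + 3x.
Every vertex has degree 3, so 3V = 2E.
Euler: V − E + F = 2 ⇒ (2E)/3 − E + (6 + x) = 2.
Multiply by 6: 2·(2E) − 3·(2E) + 6·(6 + x) = 12, i.e. 36 + 6x − (30 + 3x) = 12.
Collecting terms: 3x + 6 = 12, so 3x = 6, so x = 2.
Then 2E = 30 + 3·2 = 36, so E = 18, V = 2E/3 = 12, F = 6 + 2 = 8.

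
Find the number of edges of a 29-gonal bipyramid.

87

A bipyramid over an n-gon has 2n triangular faces and n + 2 vertices: V = 29 + 2 = 31, E = 3·29 = 87, F = 2·29 = 58.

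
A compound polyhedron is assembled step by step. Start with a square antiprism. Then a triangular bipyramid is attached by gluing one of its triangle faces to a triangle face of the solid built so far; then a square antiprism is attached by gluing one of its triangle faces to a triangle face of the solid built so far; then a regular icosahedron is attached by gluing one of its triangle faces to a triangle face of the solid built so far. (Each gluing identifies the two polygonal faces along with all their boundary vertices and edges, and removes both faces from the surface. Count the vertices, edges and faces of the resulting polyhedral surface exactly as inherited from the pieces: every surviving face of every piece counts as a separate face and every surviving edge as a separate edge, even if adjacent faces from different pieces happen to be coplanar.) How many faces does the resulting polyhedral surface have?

A square antiprism: V=8, E=16, F=10.
Attach a triangular bipyramid (V=5, E=9, F=6) along a 3-gon: merge 3 vertices and 3 edges, delete both glued faces → V=10, E=22, F=14.
Attach a square antiprism (V=8, E=16, F=10) along a 3-gon: merge 3 vertices and 3 edges, delete both glued faces → V=15, E=35, F=22.
Attach a regular icosahedron (V=12, E=30, F=20) along a 3-gon: merge 3 vertices and 3 edges, delete both glued faces → V=24, E=62, F=40.
Check: V − E + F = 24 − 62 + 40 = 2.

40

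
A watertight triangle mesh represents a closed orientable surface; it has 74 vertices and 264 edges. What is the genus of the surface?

8

Every face is a triangle and each edge borders two faces, so 3F = 2·264, giving F = 176.
χ = V − E + F = 74 − 264 + 176 = -14.
For a closed orientable surface χ = 2 − 2g, so g = (2 − (-14))/2 = 8.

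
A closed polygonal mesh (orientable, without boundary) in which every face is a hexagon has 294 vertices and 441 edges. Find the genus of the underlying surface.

1

Every face is a hexagon and each edge borders two faces, so 6F = 2·441, giving F = 147.
χ = V − E + F = 294 − 441 + 147 = 0.
For a closed orientable surface χ = 2 − 2g, so g = (2 − (0))/2 = 1.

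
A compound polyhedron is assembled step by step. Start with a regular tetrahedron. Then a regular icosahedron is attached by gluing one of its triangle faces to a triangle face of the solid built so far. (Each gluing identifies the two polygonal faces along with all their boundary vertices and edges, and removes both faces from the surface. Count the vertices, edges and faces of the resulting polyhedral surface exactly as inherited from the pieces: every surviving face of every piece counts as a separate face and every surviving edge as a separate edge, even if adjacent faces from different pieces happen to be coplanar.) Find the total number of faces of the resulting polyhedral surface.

22

A regular tetrahedron: V=4, E=6, F=4.
Attach a regular icosahedron (V=12, E=30, F=20) along a 3-gon: merge 3 vertices and 3 edges, delete both glued faces → V=13, E=33, F=22.
Check: V − E + F = 13 − 33 + 22 = 2.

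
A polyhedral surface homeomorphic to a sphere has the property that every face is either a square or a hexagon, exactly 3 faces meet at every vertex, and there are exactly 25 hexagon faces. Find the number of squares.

Let x be the number of squares; then F = 25 + x.
Edge–face incidences: 2E = 6·25 + 4·x = 150 + 4x.
Every vertex has degree 3, so 3V = 2E.
Euler: V − E + F = 2 ⇒ (2E)/3 − E + (25 + x) = 2.
Multiply by 6: 2·(2E) − 3·(2E) + 6·(25 + x) = 12, i.e. 150 + 6x − (150 + 4x) = 12.
Collecting terms: 2x = 12, so x = 6.
Then 2E = 150 + 4·6 = 174, so E = 87, V = 2E/3 = 58, F = 25 + 6 = 31.

6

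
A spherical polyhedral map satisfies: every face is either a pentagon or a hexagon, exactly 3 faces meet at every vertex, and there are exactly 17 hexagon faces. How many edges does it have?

81

Let x be the number of pentagons; then F = 17 + x.
Edge–face incidences: 2E = 6·17 + 5·x = 102 + 5x.
Every vertex has degree 3, so 3V = 2E.
Euler: V − E + F = 2 ⇒ (2E)/3 − E + (17 + x) = 2.
Multiply by 6: 2·(2E) − 3·(2E) + 6·(17 + x) = 12, i.e. 102 + 6x − (102 + 5x) = 12.
Collecting terms: x = 12.
Then 2E = 102 + 5·12 = 162, so E = 81, V = 2E/3 = 54, F = 17 + 12 = 29.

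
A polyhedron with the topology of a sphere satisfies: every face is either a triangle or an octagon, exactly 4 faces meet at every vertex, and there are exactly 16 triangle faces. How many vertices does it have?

Let x be the number of octagons; then F = 16 + x.
Edge–face incidences: 2E = 3·16 + 8·x = 48 + 8x.
Every vertex has degree 4, so 4V = 2E.
Euler: V − E + F = 2 ⇒ (2E)/4 − E + (16 + x) = 2.
Multiply by 8: 2·(2E) − 4·(2E) + 8·(16 + x) = 16, i.e. 128 + 8x − 2·(48 + 8x) = 16.
Collecting terms: −8x + 32 = 16, so −8x = −16, so x = 2.
Then 2E = 48 + 8·2 = 64, so E = 32, V = 2E/4 = 16, F = 16 + 2 = 18.

16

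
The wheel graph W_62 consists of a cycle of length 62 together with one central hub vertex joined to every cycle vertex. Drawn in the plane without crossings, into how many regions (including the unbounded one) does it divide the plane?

W_62 has V = 62 + 1 = 63 vertices and E = 2·62 = 124 edges.
By Euler's formula F = 2 − V + E = 2 − 63 + 124 = 63.

63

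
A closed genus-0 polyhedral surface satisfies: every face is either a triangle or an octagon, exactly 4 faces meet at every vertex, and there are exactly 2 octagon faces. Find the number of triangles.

Let x be the number of triangles; then F = 2 + x.
Edge–face incidences: 2E = 8·2 + 3·x = 16 + 3x.
Every vertex has degree 4, so 4V = 2E.
Euler: V − E + F = 2 ⇒ (2E)/4 − E + (2 + x) = 2.
Multiply by 8: 2·(2E) − 4·(2E) + 8·(2 + x) = 16, i.e. 16 + 8x − 2·(16 + 3x) = 16.
Collecting terms: 2x − 16 = 16, so 2x = 32, so x = 16.
Then 2E = 16 + 3·16 = 64, so E = 32, V = 2E/4 = 16, F = 2 + 16 = 18.

16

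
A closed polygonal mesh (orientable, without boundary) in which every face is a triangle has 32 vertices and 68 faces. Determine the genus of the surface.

2

Every face is a triangle, so 2E = 3·68 = 204, giving E = 102.
χ = V − E + F = 32 − 102 + 68 = -2.
For a closed orientable surface χ = 2 − 2g, so g = (2 − (-2))/2 = 2.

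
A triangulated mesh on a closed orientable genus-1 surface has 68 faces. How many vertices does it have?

34

χ = 2 − 2·1 = 0, and every face is a triangle so 3F = 2E.
E = 3·68/2 = 102. Then V = 0 + E − F = 0 + 102 − 68 = 34.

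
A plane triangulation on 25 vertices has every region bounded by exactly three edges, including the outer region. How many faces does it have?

46

In a plane triangulation 3F = 2E and V − E + F = 2, so F = 2V − 4 = 2·25 − 4 = 46.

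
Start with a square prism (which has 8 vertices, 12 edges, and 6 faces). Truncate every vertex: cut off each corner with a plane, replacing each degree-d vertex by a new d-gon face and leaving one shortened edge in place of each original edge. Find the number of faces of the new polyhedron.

14

Truncation replaces each original edge-end by a new vertex, so V′ = 2E = 24.
Each original edge survives, and each old vertex of degree d contributes d new edges; summing degrees gives Σd = 2E, so E′ = E + 2E = 3E = 36.
Each original face survives and each original vertex becomes one new face: F′ = F + V = 14.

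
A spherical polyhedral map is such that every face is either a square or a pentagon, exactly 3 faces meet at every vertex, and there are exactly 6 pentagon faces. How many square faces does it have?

Let x be the number of squares; then F = 6 + x.
Edge–face incidences: 2E = 5·6 + 4·x = 30 + 4x.
Every vertex has degree 3, so 3V = 2E.
Euler: V − E + F = 2 ⇒ (2E)/3 − E + (6 + x) = 2.
Multiply by 6: 2·(2E) − 3·(2E) + 6·(6 + x) = 12, i.e. 36 + 6x − (30 + 4x) = 12.
Collecting terms: 2x + 6 = 12, so 2x = 6, so x = 3.
Then 2E = 30 + 4·3 = 42, so E = 21, V = 2E/3 = 14, F = 6 + 3 = 9.

3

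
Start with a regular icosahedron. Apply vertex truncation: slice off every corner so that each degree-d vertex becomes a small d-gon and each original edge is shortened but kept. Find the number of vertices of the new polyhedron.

60

The base solid has V = 12, E = 30, F = 20.
Truncation replaces each original edge-end by a new vertex, so V′ = 2E = 60.
Each original edge survives, and each old vertex of degree d contributes d new edges; summing degrees gives Σd = 2E, so E′ = E + 2E = 3E = 90.
Each original face survives and each original vertex becomes one new face: F′ = F + V = 32.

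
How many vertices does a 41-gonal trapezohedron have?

The n-trapezohedron (dual of the n-antiprism) has V = 2·41 + 2 = 84, E = 4·41 = 164, F = 2·41 = 82.

84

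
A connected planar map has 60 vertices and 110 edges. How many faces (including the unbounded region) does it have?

Euler's formula for a connected plane graph: V − E + F = 2, so F = 2 − 60 + 110 = 52.

52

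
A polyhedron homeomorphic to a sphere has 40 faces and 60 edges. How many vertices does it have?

Here V − E + F = 2.
V = 2 + E − F = 2 + 60 − 40 = 22.

22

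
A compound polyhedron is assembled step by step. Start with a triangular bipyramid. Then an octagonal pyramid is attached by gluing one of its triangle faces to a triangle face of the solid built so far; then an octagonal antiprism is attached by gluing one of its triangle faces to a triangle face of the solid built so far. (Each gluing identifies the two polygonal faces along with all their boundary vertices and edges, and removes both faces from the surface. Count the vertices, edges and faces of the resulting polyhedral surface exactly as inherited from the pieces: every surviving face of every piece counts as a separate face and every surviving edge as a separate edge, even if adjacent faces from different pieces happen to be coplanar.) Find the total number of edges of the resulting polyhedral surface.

A triangular bipyramid: V=5, E=9, F=6.
Attach an octagonal pyramid (V=9, E=16, F=9) along a 3-gon: merge 3 vertices and 3 edges, delete both glued faces → V=11, E=22, F=13.
Attach an octagonal antiprism (V=16, E=32, F=18) along a 3-gon: merge 3 vertices and 3 edges, delete both glued faces → V=24, E=51, F=29.
Check: V − E + F = 24 − 51 + 29 = 2.

51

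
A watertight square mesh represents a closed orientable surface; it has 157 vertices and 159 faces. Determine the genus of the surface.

Every face is a square, so 2E = 4·159 = 636, giving E = 318.
χ = V − E + F = 157 − 318 + 159 = -2.
For a closed orientable surface χ = 2 − 2g, so g = (2 − (-2))/2 = 2.

2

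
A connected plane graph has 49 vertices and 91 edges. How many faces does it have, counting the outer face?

Euler's formula for a connected plane graph: V − E + F = 2, so F = 2 − 49 + 91 = 44.

44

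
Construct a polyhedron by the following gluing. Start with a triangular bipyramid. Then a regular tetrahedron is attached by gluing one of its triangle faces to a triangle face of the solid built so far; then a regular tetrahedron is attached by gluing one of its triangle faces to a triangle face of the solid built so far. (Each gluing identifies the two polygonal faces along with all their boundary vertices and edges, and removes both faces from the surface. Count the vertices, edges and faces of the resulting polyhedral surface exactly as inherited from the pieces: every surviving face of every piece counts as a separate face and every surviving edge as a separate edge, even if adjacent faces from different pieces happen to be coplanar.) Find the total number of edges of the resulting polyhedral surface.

A triangular bipyramid: V=5, E=9, F=6.
Attach a regular tetrahedron (V=4, E=6, F=4) along a 3-gon: merge 3 vertices and 3 edges, delete both glued faces → V=6, E=12, F=8.
Attach a regular tetrahedron (V=4, E=6, F=4) along a 3-gon: merge 3 vertices and 3 edges, delete both glued faces → V=7, E=15, F=10.
Check: V − E + F = 7 − 15 + 10 = 2.

15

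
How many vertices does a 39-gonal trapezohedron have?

The n-trapezohedron (dual of the n-antiprism) has V = 2·39 + 2 = 80, E = 4·39 = 156, F = 2·39 = 78.

80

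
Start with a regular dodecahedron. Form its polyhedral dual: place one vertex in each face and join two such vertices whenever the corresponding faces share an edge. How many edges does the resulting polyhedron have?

The base solid has V = 20, E = 30, F = 12.
The dual swaps V and F and preserves E: V′ = F = 12, E′ = E = 30, F′ = V = 20.

30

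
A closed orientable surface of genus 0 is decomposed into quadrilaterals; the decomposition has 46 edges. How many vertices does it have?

χ = 2 − 2·0 = 2, and every face is a square so 4F = 2E.
F = 2E/4 = 23. Then V = 2 + E − F = 2 + 46 − 23 = 25.

25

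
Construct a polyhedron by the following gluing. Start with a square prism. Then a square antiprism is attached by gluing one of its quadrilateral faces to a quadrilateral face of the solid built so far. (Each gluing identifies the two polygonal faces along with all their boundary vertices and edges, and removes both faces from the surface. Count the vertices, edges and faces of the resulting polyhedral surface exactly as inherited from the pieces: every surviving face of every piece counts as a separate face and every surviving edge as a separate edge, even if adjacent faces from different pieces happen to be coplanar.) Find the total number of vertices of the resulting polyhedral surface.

12

A square prism: V=8, E=12, F=6.
Attach a square antiprism (V=8, E=16, F=10) along a 4-gon: merge 4 vertices and 4 edges, delete both glued faces → V=12, E=24, F=14.
Check: V − E + F = 12 − 24 + 14 = 2.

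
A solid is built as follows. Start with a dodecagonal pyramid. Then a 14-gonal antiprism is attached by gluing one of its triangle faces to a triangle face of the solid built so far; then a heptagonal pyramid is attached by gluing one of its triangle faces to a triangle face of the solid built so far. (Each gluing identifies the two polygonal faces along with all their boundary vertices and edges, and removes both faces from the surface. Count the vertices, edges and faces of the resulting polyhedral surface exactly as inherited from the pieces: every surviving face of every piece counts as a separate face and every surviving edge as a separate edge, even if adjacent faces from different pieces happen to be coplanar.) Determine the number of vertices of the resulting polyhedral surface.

43

A dodecagonal pyramid: V=13, E=24, F=13.
Attach a 14-gonal antiprism (V=28, E=56, F=30) along a 3-gon: merge 3 vertices and 3 edges, delete both glued faces → V=38, E=77, F=41.
Attach a heptagonal pyramid (V=8, E=14, F=8) along a 3-gon: merge 3 vertices and 3 edges, delete both glued faces → V=43, E=88, F=47.
Check: V − E + F = 43 − 88 + 47 = 2.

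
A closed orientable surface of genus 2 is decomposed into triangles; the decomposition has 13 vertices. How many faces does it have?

χ = 2 − 2·2 = -2, and every face is a triangle so 3F = 2E.
V − E + F = -2 with E = 3F/2 gives 13 − (3/2 − 1)·F = -2, so F = 30 and E = 45.

30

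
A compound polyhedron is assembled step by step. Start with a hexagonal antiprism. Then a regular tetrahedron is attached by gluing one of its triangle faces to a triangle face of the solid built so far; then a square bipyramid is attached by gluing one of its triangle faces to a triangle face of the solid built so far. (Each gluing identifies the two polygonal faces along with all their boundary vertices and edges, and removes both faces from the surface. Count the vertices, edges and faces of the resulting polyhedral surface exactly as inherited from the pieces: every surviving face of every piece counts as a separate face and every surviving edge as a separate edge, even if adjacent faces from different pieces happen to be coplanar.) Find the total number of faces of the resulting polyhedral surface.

A hexagonal antiprism: V=12, E=24, F=14.
Attach a regular tetrahedron (V=4, E=6, F=4) along a 3-gon: merge 3 vertices and 3 edges, delete both glued faces → V=13, E=27, F=16.
Attach a square bipyramid (V=6, E=12, F=8) along a 3-gon: merge 3 vertices and 3 edges, delete both glued faces → V=16, E=36, F=22.
Check: V − E + F = 16 − 36 + 22 = 2.

22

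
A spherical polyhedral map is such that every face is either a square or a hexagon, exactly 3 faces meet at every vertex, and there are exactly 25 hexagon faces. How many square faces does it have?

6

Let x be the number of squares; then F = 25 + x.
Edge–face incidences: 2E = 6·25 + 4·x = 150 + 4x.
Every vertex has degree 3, so 3V = 2E.
Euler: V − E + F = 2 ⇒ (2E)/3 − E + (25 + x) = 2.
Multiply by 6: 2·(2E) − 3·(2E) + 6·(25 + x) = 12, i.e. 150 + 6x − (150 + 4x) = 12.
Collecting terms: 2x = 12, so x = 6.
Then 2E = 150 + 4·6 = 174, so E = 87, V = 2E/3 = 58, F = 25 + 6 = 31.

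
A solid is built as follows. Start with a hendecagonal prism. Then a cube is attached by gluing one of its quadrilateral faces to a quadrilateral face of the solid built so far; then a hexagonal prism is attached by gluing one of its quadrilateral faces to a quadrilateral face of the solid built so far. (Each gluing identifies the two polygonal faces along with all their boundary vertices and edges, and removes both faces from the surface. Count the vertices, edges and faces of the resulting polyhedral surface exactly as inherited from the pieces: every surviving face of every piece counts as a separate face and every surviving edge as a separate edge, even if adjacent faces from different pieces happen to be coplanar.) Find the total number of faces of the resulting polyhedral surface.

A hendecagonal prism: V=22, E=33, F=13.
Attach a cube (V=8, E=12, F=6) along a 4-gon: merge 4 vertices and 4 edges, delete both glued faces → V=26, E=41, F=17.
Attach a hexagonal prism (V=12, E=18, F=8) along a 4-gon: merge 4 vertices and 4 edges, delete both glued faces → V=34, E=55, F=23.
Check: V − E + F = 34 − 55 + 23 = 2.

23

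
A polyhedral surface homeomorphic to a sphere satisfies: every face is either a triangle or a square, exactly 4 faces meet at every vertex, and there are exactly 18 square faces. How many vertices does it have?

24

Let x be the number of triangles; then F = 18 + x.
Edge–face incidences: 2E = 4·18 + 3·x = 72 + 3x.
Every vertex has degree 4, so 4V = 2E.
Euler: V − E + F = 2 ⇒ (2E)/4 − E + (18 + x) = 2.
Multiply by 8: 2·(2E) − 4·(2E) + 8·(18 + x) = 16, i.e. 144 + 8x − 2·(72 + 3x) = 16.
Collecting terms: 2x = 16, so x = 8.
Then 2E = 72 + 3·8 = 96, so E = 48, V = 2E/4 = 24, F = 18 + 8 = 26.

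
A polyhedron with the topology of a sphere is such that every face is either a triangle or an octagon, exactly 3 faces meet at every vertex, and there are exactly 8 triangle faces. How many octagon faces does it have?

6

Let x be the number of octagons; then F = 8 + x.
Edge–face incidences: 2E = 3·8 + 8·x = 24 + 8x.
Every vertex has degree 3, so 3V = 2E.
Euler: V − E + F = 2 ⇒ (2E)/3 − E + (8 + x) = 2.
Multiply by 6: 2·(2E) − 3·(2E) + 6·(8 + x) = 12, i.e. 48 + 6x − (24 + 8x) = 12.
Collecting terms: −2x + 24 = 12, so −2x = −12, so x = 6.
Then 2E = 24 + 8·6 = 72, so E = 36, V = 2E/3 = 24, F = 8 + 6 = 14.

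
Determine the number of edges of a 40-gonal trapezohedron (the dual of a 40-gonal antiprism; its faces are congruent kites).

The n-trapezohedron (dual of the n-antiprism) has V = 2·40 + 2 = 82, E = 4·40 = 160, F = 2·40 = 80.
Check: V − E + F = 82 − 160 + 80 = 2.

160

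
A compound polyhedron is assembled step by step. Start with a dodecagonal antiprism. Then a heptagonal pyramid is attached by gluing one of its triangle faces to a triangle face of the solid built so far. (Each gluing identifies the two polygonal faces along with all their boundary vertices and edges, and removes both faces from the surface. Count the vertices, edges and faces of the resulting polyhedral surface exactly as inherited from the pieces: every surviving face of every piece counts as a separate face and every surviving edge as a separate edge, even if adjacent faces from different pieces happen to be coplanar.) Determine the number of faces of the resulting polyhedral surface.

A dodecagonal antiprism: V=24, E=48, F=26.
Attach a heptagonal pyramid (V=8, E=14, F=8) along a 3-gon: merge 3 vertices and 3 edges, delete both glued faces → V=29, E=59, F=32.
Check: V − E + F = 29 − 59 + 32 = 2.

32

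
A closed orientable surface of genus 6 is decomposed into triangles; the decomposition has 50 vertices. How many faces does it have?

χ = 2 − 2·6 = -10, and every face is a triangle so 3F = 2E.
V − E + F = -10 with E = 3F/2 gives 50 − (3/2 − 1)·F = -10, so F = 120 and E = 180.

120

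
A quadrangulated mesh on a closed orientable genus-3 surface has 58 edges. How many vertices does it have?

χ = 2 − 2·3 = -4, and every face is a square so 4F = 2E.
F = 2E/4 = 29. Then V = -4 + E − F = -4 + 58 − 29 = 25.

25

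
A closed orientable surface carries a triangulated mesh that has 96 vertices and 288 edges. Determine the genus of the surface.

Every face is a triangle and each edge borders two faces, so 3F = 2·288, giving F = 192.
χ = V − E + F = 96 − 288 + 192 = 0.
For a closed orientable surface χ = 2 − 2g, so g = (2 − (0))/2 = 1.

1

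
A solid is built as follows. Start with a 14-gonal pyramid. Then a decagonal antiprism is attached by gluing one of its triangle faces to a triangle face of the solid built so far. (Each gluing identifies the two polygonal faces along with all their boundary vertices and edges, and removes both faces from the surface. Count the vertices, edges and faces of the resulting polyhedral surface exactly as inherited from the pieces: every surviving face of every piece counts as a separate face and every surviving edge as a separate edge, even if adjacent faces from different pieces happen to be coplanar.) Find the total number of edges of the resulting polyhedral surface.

A 14-gonal pyramid: V=15, E=28, F=15.
Attach a decagonal antiprism (V=20, E=40, F=22) along a 3-gon: merge 3 vertices and 3 edges, delete both glued faces → V=32, E=65, F=35.
Check: V − E + F = 32 − 65 + 35 = 2.

65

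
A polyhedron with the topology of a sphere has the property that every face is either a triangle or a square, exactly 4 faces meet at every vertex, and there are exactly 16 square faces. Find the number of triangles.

8

Let x be the number of triangles; then F = 16 + x.
Edge–face incidences: 2E = 4·16 + 3·x = 64 + 3x.
Every vertex has degree 4, so 4V = 2E.
Euler: V − E + F = 2 ⇒ (2E)/4 − E + (16 + x) = 2.
Multiply by 8: 2·(2E) − 4·(2E) + 8·(16 + x) = 16, i.e. 128 + 8x − 2·(64 + 3x) = 16.
Collecting terms: 2x = 16, so x = 8.
Then 2E = 64 + 3·8 = 88, so E = 44, V = 2E/4 = 22, F = 16 + 8 = 24.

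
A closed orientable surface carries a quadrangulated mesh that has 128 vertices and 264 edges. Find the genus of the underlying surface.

3

Every face is a square and each edge borders two faces, so 4F = 2·264, giving F = 132.
χ = V − E + F = 128 − 264 + 132 = -4.
For a closed orientable surface χ = 2 − 2g, so g = (2 − (-4))/2 = 3.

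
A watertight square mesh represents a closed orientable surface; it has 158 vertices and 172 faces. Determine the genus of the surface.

8

Every face is a square, so 2E = 4·172 = 688, giving E = 344.
χ = V − E + F = 158 − 344 + 172 = -14.
For a closed orientable surface χ = 2 − 2g, so g = (2 − (-14))/2 = 8.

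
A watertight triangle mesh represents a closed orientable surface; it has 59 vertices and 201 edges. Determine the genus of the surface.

5

Every face is a triangle and each edge borders two faces, so 3F = 2·201, giving F = 134.
χ = V − E + F = 59 − 201 + 134 = -8.
For a closed orientable surface χ = 2 − 2g, so g = (2 − (-8))/2 = 5.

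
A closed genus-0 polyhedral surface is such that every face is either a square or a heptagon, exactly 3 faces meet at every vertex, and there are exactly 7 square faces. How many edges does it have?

Let x be the number of heptagons; then F = 7 + x.
Edge–face incidences: 2E = 4·7 + 7·x = 28 + 7x.
Every vertex has degree 3, so 3V = 2E.
Euler: V − E + F = 2 ⇒ (2E)/3 − E + (7 + x) = 2.
Multiply by 6: 2·(2E) − 3·(2E) + 6·(7 + x) = 12, i.e. 42 + 6x − (28 + 7x) = 12.
Collecting terms: −x + 14 = 12, so −x = −2, so x = 2.
Then 2E = 28 + 7·2 = 42, so E = 21, V = 2E/3 = 14, F = 7 + 2 = 9.

21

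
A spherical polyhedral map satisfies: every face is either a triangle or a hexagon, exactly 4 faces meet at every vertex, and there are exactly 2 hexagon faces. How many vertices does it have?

Let x be the number of triangles; then F = 2 + x.
Edge–face incidences: 2E = 6·2 + 3·x = 12 + 3x.
Every vertex has degree 4, so 4V = 2E.
Euler: V − E + F = 2 ⇒ (2E)/4 − E + (2 + x) = 2.
Multiply by 8: 2·(2E) − 4·(2E) + 8·(2 + x) = 16, i.e. 16 + 8x − 2·(12 + 3x) = 16.
Collecting terms: 2x − 8 = 16, so 2x = 24, so x = 12.
Then 2E = 12 + 3·12 = 48, so E = 24, V = 2E/4 = 12, F = 2 + 12 = 14.

12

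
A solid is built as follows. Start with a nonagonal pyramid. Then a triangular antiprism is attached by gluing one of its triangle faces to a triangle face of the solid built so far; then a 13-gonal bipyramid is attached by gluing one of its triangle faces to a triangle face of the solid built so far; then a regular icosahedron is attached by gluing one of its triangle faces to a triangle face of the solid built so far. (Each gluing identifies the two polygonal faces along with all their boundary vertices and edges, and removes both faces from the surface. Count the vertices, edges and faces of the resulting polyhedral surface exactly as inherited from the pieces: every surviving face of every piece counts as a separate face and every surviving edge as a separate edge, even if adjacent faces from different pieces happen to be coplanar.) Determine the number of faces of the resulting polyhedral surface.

58

A nonagonal pyramid: V=10, E=18, F=10.
Attach a triangular antiprism (V=6, E=12, F=8) along a 3-gon: merge 3 vertices and 3 edges, delete both glued faces → V=13, E=27, F=16.
Attach a 13-gonal bipyramid (V=15, E=39, F=26) along a 3-gon: merge 3 vertices and 3 edges, delete both glued faces → V=25, E=63, F=40.
Attach a regular icosahedron (V=12, E=30, F=20) along a 3-gon: merge 3 vertices and 3 edges, delete both glued faces → V=34, E=90, F=58.
Check: V − E + F = 34 − 90 + 58 = 2.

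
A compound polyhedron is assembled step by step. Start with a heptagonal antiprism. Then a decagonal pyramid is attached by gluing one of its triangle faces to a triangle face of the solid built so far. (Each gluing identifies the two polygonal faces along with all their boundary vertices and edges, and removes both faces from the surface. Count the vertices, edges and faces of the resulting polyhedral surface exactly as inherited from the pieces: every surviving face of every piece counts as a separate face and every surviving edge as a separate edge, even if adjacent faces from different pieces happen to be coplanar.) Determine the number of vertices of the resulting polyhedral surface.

22

A heptagonal antiprism: V=14, E=28, F=16.
Attach a decagonal pyramid (V=11, E=20, F=11) along a 3-gon: merge 3 vertices and 3 edges, delete both glued faces → V=22, E=45, F=25.
Check: V − E + F = 22 − 45 + 25 = 2.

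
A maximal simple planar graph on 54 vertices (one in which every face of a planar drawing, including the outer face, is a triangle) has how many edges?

In a plane triangulation 3F = 2E and V − E + F = 2, so E = 3V − 6 = 3·54 − 6 = 156.

156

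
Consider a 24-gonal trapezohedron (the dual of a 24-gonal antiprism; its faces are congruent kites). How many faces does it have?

48

The n-trapezohedron (dual of the n-antiprism) has V = 2·24 + 2 = 50, E = 4·24 = 96, F = 2·24 = 48.
Check: V − E + F = 50 − 96 + 48 = 2.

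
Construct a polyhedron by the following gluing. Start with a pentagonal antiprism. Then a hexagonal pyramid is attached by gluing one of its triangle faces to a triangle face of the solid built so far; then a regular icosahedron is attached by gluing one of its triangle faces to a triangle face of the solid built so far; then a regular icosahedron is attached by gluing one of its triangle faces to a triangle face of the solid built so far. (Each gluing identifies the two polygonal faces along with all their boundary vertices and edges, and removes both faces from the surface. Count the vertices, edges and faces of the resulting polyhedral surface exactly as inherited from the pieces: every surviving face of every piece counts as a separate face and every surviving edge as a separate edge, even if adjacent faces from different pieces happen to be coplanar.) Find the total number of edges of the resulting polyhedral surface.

A pentagonal antiprism: V=10, E=20, F=12.
Attach a hexagonal pyramid (V=7, E=12, F=7) along a 3-gon: merge 3 vertices and 3 edges, delete both glued faces → V=14, E=29, F=17.
Attach a regular icosahedron (V=12, E=30, F=20) along a 3-gon: merge 3 vertices and 3 edges, delete both glued faces → V=23, E=56, F=35.
Attach a regular icosahedron (V=12, E=30, F=20) along a 3-gon: merge 3 vertices and 3 edges, delete both glued faces → V=32, E=83, F=53.
Check: V − E + F = 32 − 83 + 53 = 2.

83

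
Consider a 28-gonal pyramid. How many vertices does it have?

A pyramid on an n-gon base has one n-gon and n triangles: V = 28 + 1 = 29, E = 2·28 = 56, F = 28 + 1 = 29.
Check: V − E + F = 29 − 56 + 29 = 2.

29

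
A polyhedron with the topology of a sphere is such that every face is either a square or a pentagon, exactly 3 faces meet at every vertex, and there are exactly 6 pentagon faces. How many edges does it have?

Let x be the number of squares; then F = 6 + x.
Edge–face incidences: 2E = 5·6 + 4·x = 30 + 4x.
Every vertex has degree 3, so 3V = 2E.
Euler: V − E + F = 2 ⇒ (2E)/3 − E + (6 + x) = 2.
Multiply by 6: 2·(2E) − 3·(2E) + 6·(6 + x) = 12, i.e. 36 + 6x − (30 + 4x) = 12.
Collecting terms: 2x + 6 = 12, so 2x = 6, so x = 3.
Then 2E = 30 + 4·3 = 42, so E = 21, V = 2E/3 = 14, F = 6 + 3 = 9.

21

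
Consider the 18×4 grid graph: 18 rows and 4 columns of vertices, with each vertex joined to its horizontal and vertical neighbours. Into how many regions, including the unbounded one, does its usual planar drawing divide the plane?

The grid has V = 18·4 = 72 vertices and E = 18·3 + 4·17 = 122 edges.
F = 2 − V + E = 2 − 72 + 122 = 52.

52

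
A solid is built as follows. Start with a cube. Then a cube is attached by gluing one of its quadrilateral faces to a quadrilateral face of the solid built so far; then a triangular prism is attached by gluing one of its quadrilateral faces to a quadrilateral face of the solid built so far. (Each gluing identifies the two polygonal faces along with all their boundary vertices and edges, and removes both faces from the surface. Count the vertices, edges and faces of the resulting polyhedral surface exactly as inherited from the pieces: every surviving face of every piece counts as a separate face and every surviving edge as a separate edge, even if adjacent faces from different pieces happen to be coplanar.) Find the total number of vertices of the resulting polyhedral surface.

A cube: V=8, E=12, F=6.
Attach a cube (V=8, E=12, F=6) along a 4-gon: merge 4 vertices and 4 edges, delete both glued faces → V=12, E=20, F=10.
Attach a triangular prism (V=6, E=9, F=5) along a 4-gon: merge 4 vertices and 4 edges, delete both glued faces → V=14, E=25, F=13.
Check: V − E + F = 14 − 25 + 13 = 2.

14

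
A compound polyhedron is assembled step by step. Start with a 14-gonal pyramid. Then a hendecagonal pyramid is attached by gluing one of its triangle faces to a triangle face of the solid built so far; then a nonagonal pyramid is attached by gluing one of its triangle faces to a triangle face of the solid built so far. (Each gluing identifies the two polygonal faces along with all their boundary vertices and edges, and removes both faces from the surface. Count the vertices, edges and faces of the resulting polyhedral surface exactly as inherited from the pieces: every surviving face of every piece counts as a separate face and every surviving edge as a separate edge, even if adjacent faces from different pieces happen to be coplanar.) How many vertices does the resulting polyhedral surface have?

31

A 14-gonal pyramid: V=15, E=28, F=15.
Attach a hendecagonal pyramid (V=12, E=22, F=12) along a 3-gon: merge 3 vertices and 3 edges, delete both glued faces → V=24, E=47, F=25.
Attach a nonagonal pyramid (V=10, E=18, F=10) along a 3-gon: merge 3 vertices and 3 edges, delete both glued faces → V=31, E=62, F=33.
Check: V − E + F = 31 − 62 + 33 = 2.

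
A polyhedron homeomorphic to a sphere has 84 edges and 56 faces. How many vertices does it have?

Here V − E + F = 2.
V = 2 + E − F = 2 + 84 − 56 = 30.

30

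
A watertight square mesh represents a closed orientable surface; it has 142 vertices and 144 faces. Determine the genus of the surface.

2

Every face is a square, so 2E = 4·144 = 576, giving E = 288.
χ = V − E + F = 142 − 288 + 144 = -2.
For a closed orientable surface χ = 2 − 2g, so g = (2 − (-2))/2 = 2.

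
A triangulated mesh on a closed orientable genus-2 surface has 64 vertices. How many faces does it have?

132

χ = 2 − 2·2 = -2, and every face is a triangle so 3F = 2E.
V − E + F = -2 with E = 3F/2 gives 64 − (3/2 − 1)·F = -2, so F = 132 and E = 198.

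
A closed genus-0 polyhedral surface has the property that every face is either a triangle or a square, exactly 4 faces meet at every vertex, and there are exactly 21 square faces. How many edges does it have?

Let x be the number of triangles; then F = 21 + x.
Edge–face incidences: 2E = 4·21 + 3·x = 84 + 3x.
Every vertex has degree 4, so 4V = 2E.
Euler: V − E + F = 2 ⇒ (2E)/4 − E + (21 + x) = 2.
Multiply by 8: 2·(2E) − 4·(2E) + 8·(21 + x) = 16, i.e. 168 + 8x − 2·(84 + 3x) = 16.
Collecting terms: 2x = 16, so x = 8.
Then 2E = 84 + 3·8 = 108, so E = 54, V = 2E/4 = 27, F = 21 + 8 = 29.

54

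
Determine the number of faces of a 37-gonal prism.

A prism on an n-gon has two n-gon bases and n rectangular sides: V = 2·37 = 74, E = 3·37 = 111, F = 37 + 2 = 39.

39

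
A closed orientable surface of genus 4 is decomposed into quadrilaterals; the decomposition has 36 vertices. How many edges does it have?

χ = 2 − 2·4 = -6, and every face is a square so 4F = 2E.
V − E + F = -6 with E = 4F/2 gives 36 − (4/2 − 1)·F = -6, so F = 42 and E = 84.

84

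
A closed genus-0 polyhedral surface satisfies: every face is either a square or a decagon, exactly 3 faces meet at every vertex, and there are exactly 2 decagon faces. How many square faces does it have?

Let x be the number of squares; then F = 2 + x.
Edge–face incidences: 2E = 10·2 + 4·x = 20 + 4x.
Every vertex has degree 3, so 3V = 2E.
Euler: V − E + F = 2 ⇒ (2E)/3 − E + (2 + x) = 2.
Multiply by 6: 2·(2E) − 3·(2E) + 6·(2 + x) = 12, i.e. 12 + 6x − (20 + 4x) = 12.
Collecting terms: 2x − 8 = 12, so 2x = 20, so x = 10.
Then 2E = 20 + 4·10 = 60, so E = 30, V = 2E/3 = 20, F = 2 + 10 = 12.

10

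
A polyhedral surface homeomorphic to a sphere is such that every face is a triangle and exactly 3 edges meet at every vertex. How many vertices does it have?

4

Each face has 3 edges and each edge borders two faces, so 2E = 3F.
Each vertex has degree 3, so 3V = 2E and hence V = 3F/3.
Euler: V − E + F = 2 ⇒ (3F/3) − (3F/2) + F = 2.
Multiply by 6: (6 − 9 + 6)F = 12, i.e. 3F = 12.
So F = 4, E = 3·4/2 = 6, V = 3·4/3 = 4.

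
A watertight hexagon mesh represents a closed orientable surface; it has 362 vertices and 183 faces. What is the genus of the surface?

3

Every face is a hexagon, so 2E = 6·183 = 1098, giving E = 549.
χ = V − E + F = 362 − 549 + 183 = -4.
For a closed orientable surface χ = 2 − 2g, so g = (2 − (-4))/2 = 3.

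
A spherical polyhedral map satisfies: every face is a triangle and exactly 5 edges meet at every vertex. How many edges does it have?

Each face has 3 edges and each edge borders two faces, so 2E = 3F.
Each vertex has degree 5, so 5V = 2E and hence V = 3F/5.
Euler: V − E + F = 2 ⇒ (3F/5) − (3F/2) + F = 2.
Multiply by 10: (6 − 15 + 10)F = 20, i.e. 1F = 20.
So F = 20, E = 3·20/2 = 30, V = 3·20/5 = 12.

30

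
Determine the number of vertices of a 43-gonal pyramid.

44

A pyramid on an n-gon base has one n-gon and n triangles: V = 43 + 1 = 44, E = 2·43 = 86, F = 43 + 1 = 44.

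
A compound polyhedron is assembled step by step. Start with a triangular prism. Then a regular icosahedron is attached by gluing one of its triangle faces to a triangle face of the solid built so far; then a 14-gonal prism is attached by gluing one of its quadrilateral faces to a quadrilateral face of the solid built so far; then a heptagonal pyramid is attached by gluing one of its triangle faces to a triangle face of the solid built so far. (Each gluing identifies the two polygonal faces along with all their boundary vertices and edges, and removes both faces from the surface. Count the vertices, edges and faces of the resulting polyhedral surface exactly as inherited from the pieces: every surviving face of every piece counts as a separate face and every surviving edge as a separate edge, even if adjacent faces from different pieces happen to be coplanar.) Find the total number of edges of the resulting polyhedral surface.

85

A triangular prism: V=6, E=9, F=5.
Attach a regular icosahedron (V=12, E=30, F=20) along a 3-gon: merge 3 vertices and 3 edges, delete both glued faces → V=15, E=36, F=23.
Attach a 14-gonal prism (V=28, E=42, F=16) along a 4-gon: merge 4 vertices and 4 edges, delete both glued faces → V=39, E=74, F=37.
Attach a heptagonal pyramid (V=8, E=14, F=8) along a 3-gon: merge 3 vertices and 3 edges, delete both glued faces → V=44, E=85, F=43.
Check: V − E + F = 44 − 85 + 43 = 2.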